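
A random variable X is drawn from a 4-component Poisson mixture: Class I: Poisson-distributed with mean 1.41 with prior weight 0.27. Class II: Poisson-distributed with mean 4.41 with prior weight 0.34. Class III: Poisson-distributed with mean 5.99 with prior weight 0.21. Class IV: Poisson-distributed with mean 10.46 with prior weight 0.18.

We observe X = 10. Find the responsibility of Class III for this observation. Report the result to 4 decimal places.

Apply Bayes' rule: the posterior for each component is proportional to its prior times its likelihood at x.
Component likelihoods at x = 10:
  p_I = e^(−1.41)·1.41^10/10! = 2.08965e-06
  p_II = e^(−4.41)·4.41^10/10! = 0.00931932
  p_III = e^(−5.99)·5.99^10/10! = 0.0410281
  p_IV = e^(−10.46)·10.46^10/10! = 0.123832
Weight by the priors:
  π_I·p_I = 0.27 × 2.08965e-06 = 5.64205e-07
  π_II·p_II = 0.34 × 0.00931932 = 0.00316857
  π_III·p_III = 0.21 × 0.0410281 = 0.0086159
  π_IV·p_IV = 0.18 × 0.123832 = 0.0222898
Sum: 5.64205e-07 + 0.00316857 + 0.0086159 + 0.0222898 = 0.0340748
P(Class III | 10) = 0.0086159 / 0.0340748 ≈ 0.2529

0.2529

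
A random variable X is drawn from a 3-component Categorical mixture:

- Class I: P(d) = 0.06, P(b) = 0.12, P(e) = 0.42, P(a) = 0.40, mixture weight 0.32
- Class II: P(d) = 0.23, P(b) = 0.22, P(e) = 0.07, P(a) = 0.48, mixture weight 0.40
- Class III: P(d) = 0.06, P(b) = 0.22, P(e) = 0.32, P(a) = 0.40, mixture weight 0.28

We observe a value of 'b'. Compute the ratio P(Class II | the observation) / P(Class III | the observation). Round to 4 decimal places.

1.4286

The posterior odds equal the prior odds times the likelihood ratio: (π_i/π_j)·(f_i(x)/f_j(x)).
Categorical probabilities:
  p_I = 0.12
  p_II = 0.22
  p_III = 0.22
0.088 / 0.0616 ≈ 1.4286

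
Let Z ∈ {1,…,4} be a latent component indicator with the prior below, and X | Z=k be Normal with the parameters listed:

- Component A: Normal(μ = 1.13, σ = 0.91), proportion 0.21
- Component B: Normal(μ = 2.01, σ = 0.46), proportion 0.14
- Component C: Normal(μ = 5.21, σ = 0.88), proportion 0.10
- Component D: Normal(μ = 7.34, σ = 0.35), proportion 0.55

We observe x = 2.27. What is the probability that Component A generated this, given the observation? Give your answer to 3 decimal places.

Apply Bayes' rule: the posterior for each component is proportional to its prior times its likelihood at x.
Evaluate each component's likelihood at the observed value:
  f_A = 0.200024
  f_B = 0.739231
  f_C = 0.00170884
  f_D = 3.10135e-46
Multiply by the mixture weights:
  π_A·f_A = 0.21 × 0.200024 = 0.0420051
  π_B·f_B = 0.14 × 0.739231 = 0.103492
  π_C·f_C = 0.10 × 0.00170884 = 0.000170884
  π_D·f_D = 0.55 × 3.10135e-46 = 1.70574e-46
Marginal: 0.0420051 + 0.103492 + 0.000170884 + 1.70574e-46 = 0.145668
Responsibility of Component A: 0.0420051 / 0.145668 ≈ 0.288

0.288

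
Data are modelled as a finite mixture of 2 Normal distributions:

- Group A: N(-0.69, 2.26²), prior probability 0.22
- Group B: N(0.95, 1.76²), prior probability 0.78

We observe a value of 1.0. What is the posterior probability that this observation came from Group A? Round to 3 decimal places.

The responsibility of component k is π_k f_k(x) divided by Σ_j π_j f_j(x).
Evaluate each component's likelihood at the observed value:
  L_A = (1/(2.26·√(2π)))·exp(−(1.0−-0.69)²/(2·2.26²)) = 0.176523·exp(-0.27959) = 0.133468
  L_B = (1/(1.76·√(2π)))·exp(−(1.0−0.95)²/(2·1.76²)) = 0.226672·exp(-0.00040) = 0.22658
Prior × likelihood for each component:
  π_A·L_A = 0.22 × 0.133468 = 0.0293629
  π_B·L_B = 0.78 × 0.22658 = 0.176733
Marginal: 0.0293629 + 0.176733 = 0.206096
P(Group A | 1.0) = 0.0293629 / 0.206096 ≈ 0.142

0.142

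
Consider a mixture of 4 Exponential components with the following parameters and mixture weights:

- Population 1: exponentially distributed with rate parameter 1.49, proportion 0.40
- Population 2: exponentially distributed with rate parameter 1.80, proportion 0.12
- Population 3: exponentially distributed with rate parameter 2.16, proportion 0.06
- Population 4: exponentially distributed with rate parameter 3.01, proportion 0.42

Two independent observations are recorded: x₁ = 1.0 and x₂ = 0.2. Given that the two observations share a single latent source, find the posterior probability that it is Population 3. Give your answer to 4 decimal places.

0.0661

P(component k | x) = w_k·f_k(x) / marginal(x), where marginal(x) = Σ_j w_j·f_j(x).
Since both observations come from the same component, the likelihood for component k is f_k(x₁)·f_k(x₂).
  L_1 = [0.335805] × [1.10603] = 0.37141
  L_2 = [0.297538] × [1.25582] = 0.373653
  L_3 = [0.249102] × [1.40229] = 0.349314
  L_4 = [0.148368] × [1.64862] = 0.244603
Unnormalised posteriors:
  w_1·L_1 = 0.40 × 0.37141 = 0.148564
  w_2·L_2 = 0.12 × 0.373653 = 0.0448384
  w_3·L_3 = 0.06 × 0.349314 = 0.0209589
  w_4·L_4 = 0.42 × 0.244603 = 0.102733
Marginal: 0.148564 + 0.0448384 + 0.0209589 + 0.102733 = 0.317095
P(Population 3 | x) = 0.0209589 / 0.317095 ≈ 0.0661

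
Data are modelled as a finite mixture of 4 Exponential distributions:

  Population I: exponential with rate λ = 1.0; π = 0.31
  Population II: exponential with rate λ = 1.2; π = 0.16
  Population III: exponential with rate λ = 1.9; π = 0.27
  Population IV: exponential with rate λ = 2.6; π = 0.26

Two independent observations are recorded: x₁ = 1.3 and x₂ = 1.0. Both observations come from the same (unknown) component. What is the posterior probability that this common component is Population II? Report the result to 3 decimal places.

0.234

The responsibility of component k is π_k f_k(x) divided by Σ_j π_j f_j(x).
Since both observations come from the same component, the likelihood for component k is f_k(x₁)·f_k(x₂).
  f_I = [0.272532] × [0.367879] = 0.100259
  f_II = [0.252163] × [0.361433] = 0.0911401
  f_III = [0.160711] × [0.28418] = 0.045671
  f_IV = [0.0885234] × [0.193111] = 0.0170949
Multiply by the mixture weights:
  π_I·f_I = 0.31 × 0.100259 = 0.0310802
  π_II·f_II = 0.16 × 0.0911401 = 0.0145824
  π_III·f_III = 0.27 × 0.045671 = 0.0123312
  π_IV·f_IV = 0.26 × 0.0170949 = 0.00444467
Normaliser: 0.0310802 + 0.0145824 + 0.0123312 + 0.00444467 = 0.0624385
P(Population II | data) ≈ 0.234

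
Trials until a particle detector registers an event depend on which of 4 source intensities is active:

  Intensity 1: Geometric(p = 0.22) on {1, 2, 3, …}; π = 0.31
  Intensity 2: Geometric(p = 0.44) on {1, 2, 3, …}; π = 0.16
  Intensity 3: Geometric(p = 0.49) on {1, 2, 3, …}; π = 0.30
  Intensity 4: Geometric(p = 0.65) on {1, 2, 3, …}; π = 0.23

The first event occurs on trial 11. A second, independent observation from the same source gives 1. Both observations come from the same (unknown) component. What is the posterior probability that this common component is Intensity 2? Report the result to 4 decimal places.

0.0656

Posterior ∝ prior × likelihood, so P(k | x) ∝ P(Z=k) f_k(x); normalise over all components.
Since both observations come from the same component, the likelihood for component k is f_k(x₁)·f_k(x₂).
  L_1 = [0.22·(1−0.22)^10 = 0.22·0.0833578 = 0.0183387] × [0.22] = 0.00403452
  L_2 = [0.44·(1−0.44)^10 = 0.44·0.00303305 = 0.00133454] × [0.44] = 0.000587199
  L_3 = [0.49·(1−0.49)^10 = 0.49·0.00119042 = 0.000583308] × [0.49] = 0.000285821
  L_4 = [0.65·(1−0.65)^10 = 0.65·2.75855e-05 = 1.79306e-05] × [0.65] = 1.16549e-05
Unnormalised posteriors:
  P(Z=1)·L_1 = 0.31 × 0.00403452 = 0.0012507
  P(Z=2)·L_2 = 0.16 × 0.000587199 = 9.39519e-05
  P(Z=3)·L_3 = 0.30 × 0.000285821 = 8.57463e-05
  P(Z=4)·L_4 = 0.23 × 1.16549e-05 = 2.68062e-06
Normaliser: 0.0012507 + 9.39519e-05 + 8.57463e-05 + 2.68062e-06 = 0.00143308
P(Intensity 2 | x₁, x₂) = 9.39519e-05 / 0.00143308 ≈ 0.0656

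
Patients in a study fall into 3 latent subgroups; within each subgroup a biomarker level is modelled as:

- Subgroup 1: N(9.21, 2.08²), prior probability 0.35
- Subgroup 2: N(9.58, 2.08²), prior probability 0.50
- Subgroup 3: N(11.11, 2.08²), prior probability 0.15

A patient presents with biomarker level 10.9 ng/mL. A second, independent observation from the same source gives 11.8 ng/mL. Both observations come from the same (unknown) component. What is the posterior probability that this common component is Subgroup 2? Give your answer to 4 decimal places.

The responsibility of component k is P(Z=k) f_k(x) divided by Σ_j P(Z=j) f_j(x).
Since both observations come from the same component, the likelihood for component k is f_k(x₁)·f_k(x₂).
  L_1 = [0.137878] × [0.0883403] = 0.0121802
  L_2 = [0.156817] × [0.108514] = 0.0170168
  L_3 = [0.190824] × [0.181531] = 0.0346405
Weight by the priors:
  P(Z=1)·L_1 = 0.35 × 0.0121802 = 0.00426307
  P(Z=2)·L_2 = 0.50 × 0.0170168 = 0.0085084
  P(Z=3)·L_3 = 0.15 × 0.0346405 = 0.00519607
Evidence: 0.00426307 + 0.0085084 + 0.00519607 = 0.0179675
Responsibility of Subgroup 2: 0.0085084 / 0.0179675 ≈ 0.4735

0.4735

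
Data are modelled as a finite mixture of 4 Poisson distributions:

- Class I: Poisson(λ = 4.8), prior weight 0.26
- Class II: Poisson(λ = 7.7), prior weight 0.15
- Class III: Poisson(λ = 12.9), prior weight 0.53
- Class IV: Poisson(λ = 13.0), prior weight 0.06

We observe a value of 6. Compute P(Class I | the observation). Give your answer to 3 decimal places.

P(component k | x) = P(Z=k)·f_k(x) / marginal(x), where marginal(x) = Σ_j P(Z=j)·f_j(x).
Evaluate each component's likelihood at the observed value:
  p_I = 0.139798
  p_II = 0.131082
  p_III = 0.0159885
  p_IV = 0.015153
Prior × likelihood for each component:
  P(Z=I)·p_I = 0.26 × 0.139798 = 0.0363475
  P(Z=II)·p_II = 0.15 × 0.131082 = 0.0196624
  P(Z=III)·p_III = 0.53 × 0.0159885 = 0.00847389
  P(Z=IV)·p_IV = 0.06 × 0.015153 = 0.000909182
Sum: 0.0363475 + 0.0196624 + 0.00847389 + 0.000909182 = 0.0653929
P(Class I | 6) = 0.0363475 / 0.0653929 ≈ 0.556

0.556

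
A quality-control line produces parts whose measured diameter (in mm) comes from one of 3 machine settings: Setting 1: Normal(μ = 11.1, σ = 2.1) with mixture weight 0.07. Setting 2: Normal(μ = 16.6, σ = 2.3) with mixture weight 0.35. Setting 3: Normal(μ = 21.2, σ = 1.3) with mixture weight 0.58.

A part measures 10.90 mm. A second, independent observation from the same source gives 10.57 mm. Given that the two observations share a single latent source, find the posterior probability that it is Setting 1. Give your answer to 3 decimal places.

0.994

P(component k | x) = π_k·f_k(x) / marginal(x), where marginal(x) = Σ_j π_j·f_j(x).
Since both observations come from the same component, the likelihood for component k is f_k(x₁)·f_k(x₂).
  L_1 = [(1/(2.1·√(2π)))·exp(−(10.90−11.1)²/(2·2.1²)) = 0.189973·exp(-0.00454) = 0.189113] × [0.184018] = 0.0348001
  L_2 = [(1/(2.3·√(2π)))·exp(−(10.90−16.6)²/(2·2.3²)) = 0.173453·exp(-3.07089) = 0.00804475] × [0.00557978] = 4.48879e-05
  L_3 = [(1/(1.3·√(2π)))·exp(−(10.90−21.2)²/(2·1.3²)) = 0.306879·exp(-31.38757) = 7.16996e-15] × [9.29079e-16] = 6.66145e-30
Weight by the priors:
  π_1·L_1 = 0.07 × 0.0348001 = 0.00243601
  π_2·L_2 = 0.35 × 4.48879e-05 = 1.57108e-05
  π_3·L_3 = 0.58 × 6.66145e-30 = 3.86364e-30
Denominator: 0.00243601 + 1.57108e-05 + 3.86364e-30 = 0.00245172
So the posterior for Setting 1 is 0.00243601 / 0.00245172 ≈ 0.994.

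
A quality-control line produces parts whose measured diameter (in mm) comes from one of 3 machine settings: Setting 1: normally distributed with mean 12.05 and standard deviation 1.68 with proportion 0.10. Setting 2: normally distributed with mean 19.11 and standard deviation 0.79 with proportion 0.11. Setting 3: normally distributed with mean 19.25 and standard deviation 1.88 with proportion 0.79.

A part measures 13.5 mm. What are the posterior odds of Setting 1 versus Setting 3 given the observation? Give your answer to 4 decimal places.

10.4897

Posterior odds = (π_i f_i(x)) / (π_j f_j(x)); the normalising sum cancels.
Evaluate each component's likelihood at the observed value:
  p_1 = 0.163622
  p_2 = 5.66222e-12
  p_3 = 0.00197447
0.0163622 / 0.00155983 ≈ 10.4897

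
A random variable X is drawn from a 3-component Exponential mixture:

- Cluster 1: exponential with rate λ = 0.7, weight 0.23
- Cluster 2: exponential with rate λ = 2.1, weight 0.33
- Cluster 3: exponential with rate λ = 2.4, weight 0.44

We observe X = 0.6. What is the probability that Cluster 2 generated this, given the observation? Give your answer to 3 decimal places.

By Bayes' theorem, P(k | x) = w_k f_k(x) / Σ_j w_j f_j(x).
Component likelihoods at x = 0.6:
  f_1 = 0.459933
  f_2 = 0.595673
  f_3 = 0.568627
Multiply by the mixture weights:
  w_1·f_1 = 0.23 × 0.459933 = 0.105785
  w_2·f_2 = 0.33 × 0.595673 = 0.196572
  w_3·f_3 = 0.44 × 0.568627 = 0.250196
Sum: 0.105785 + 0.196572 + 0.250196 = 0.552552
P(Cluster 2 | 0.6) ≈ 0.356

0.356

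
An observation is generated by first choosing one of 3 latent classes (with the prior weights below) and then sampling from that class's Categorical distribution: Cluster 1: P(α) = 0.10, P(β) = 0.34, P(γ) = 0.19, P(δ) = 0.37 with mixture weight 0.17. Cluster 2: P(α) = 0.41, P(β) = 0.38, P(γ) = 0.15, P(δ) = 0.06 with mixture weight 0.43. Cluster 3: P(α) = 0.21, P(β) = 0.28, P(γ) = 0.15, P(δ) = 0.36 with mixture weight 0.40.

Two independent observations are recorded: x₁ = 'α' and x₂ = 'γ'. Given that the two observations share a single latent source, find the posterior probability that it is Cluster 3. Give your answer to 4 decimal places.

0.2980

Apply Bayes' rule: the posterior for each component is proportional to its prior times its likelihood at x.
Since both observations come from the same component, the likelihood for component k is f_k(x₁)·f_k(x₂).
  p_1 = [0.1] × [0.19] = 0.019
  p_2 = [0.41] × [0.15] = 0.0615
  p_3 = [0.21] × [0.15] = 0.0315
Multiply by the mixture weights:
  P(Z=1)·p_1 = 0.17 × 0.019 = 0.00323
  P(Z=2)·p_2 = 0.43 × 0.0615 = 0.026445
  P(Z=3)·p_3 = 0.40 × 0.0315 = 0.0126
Denominator: 0.00323 + 0.026445 + 0.0126 = 0.042275
Responsibility of Cluster 3: 0.0126 / 0.042275 ≈ 0.2980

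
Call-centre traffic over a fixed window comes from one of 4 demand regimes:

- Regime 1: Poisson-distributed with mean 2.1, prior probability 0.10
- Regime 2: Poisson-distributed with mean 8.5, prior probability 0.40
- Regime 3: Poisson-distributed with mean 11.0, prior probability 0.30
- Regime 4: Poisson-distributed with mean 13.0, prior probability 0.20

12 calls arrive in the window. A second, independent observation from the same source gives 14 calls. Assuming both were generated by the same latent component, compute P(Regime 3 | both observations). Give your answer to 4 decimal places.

P(component k | x) = w_k·f_k(x) / marginal(x), where marginal(x) = Σ_j w_j·f_j(x).
Since both observations come from the same component, the likelihood for component k is f_k(x₁)·f_k(x₂).
  L_1 = [e^(−2.1)·2.1^12/12! = 1.88051e-06] × [4.55663e-08] = 8.56879e-14
  L_2 = [e^(−8.5)·8.5^12/12! = 0.0604209] × [0.0239858] = 0.00144924
  L_3 = [e^(−11.0)·11.0^12/12! = 0.10943] × [0.0727528] = 0.00796133
  L_4 = [e^(−13.0)·13.0^12/12! = 0.10994] × [0.102087] = 0.0112234
Weight by the priors:
  w_1·L_1 = 0.10 × 8.56879e-14 = 8.56879e-15
  w_2·L_2 = 0.40 × 0.00144924 = 0.000579696
  w_3·L_3 = 0.30 × 0.00796133 = 0.0023884
  w_4·L_4 = 0.20 × 0.0112234 = 0.00224468
Denominator: 8.56879e-15 + 0.000579696 + 0.0023884 + 0.00224468 = 0.00521278
So the posterior for Regime 3 is 0.0023884 / 0.00521278 ≈ 0.4582.

0.4582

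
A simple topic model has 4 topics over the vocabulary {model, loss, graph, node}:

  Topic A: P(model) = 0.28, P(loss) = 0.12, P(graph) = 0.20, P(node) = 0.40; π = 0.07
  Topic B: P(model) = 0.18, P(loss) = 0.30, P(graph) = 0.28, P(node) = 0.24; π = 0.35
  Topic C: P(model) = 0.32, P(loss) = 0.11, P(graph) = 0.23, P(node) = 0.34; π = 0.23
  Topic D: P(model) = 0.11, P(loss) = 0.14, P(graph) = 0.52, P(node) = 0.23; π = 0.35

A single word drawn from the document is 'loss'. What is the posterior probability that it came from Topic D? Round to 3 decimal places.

Apply Bayes' rule: the posterior for each component is proportional to its prior times its likelihood at x.
Component likelihoods at x = 'loss':
  L_A = 0.12
  L_B = 0.3
  L_C = 0.11
  L_D = 0.14
Unnormalised posteriors:
  w_A·L_A = 0.07 × 0.12 = 0.0084
  w_B·L_B = 0.35 × 0.3 = 0.105
  w_C·L_C = 0.23 × 0.11 = 0.0253
  w_D·L_D = 0.35 × 0.14 = 0.049
Evidence: 0.0084 + 0.105 + 0.0253 + 0.049 = 0.1877
P(Topic D | the observation) = 0.049 / 0.1877 ≈ 0.261

0.261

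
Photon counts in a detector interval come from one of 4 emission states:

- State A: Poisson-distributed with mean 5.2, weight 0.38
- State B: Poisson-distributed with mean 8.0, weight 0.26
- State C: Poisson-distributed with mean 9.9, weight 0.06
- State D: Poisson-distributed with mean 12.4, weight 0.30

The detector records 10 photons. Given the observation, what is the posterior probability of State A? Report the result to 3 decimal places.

0.118

Posterior ∝ prior × likelihood, so P(k | x) ∝ π_k f_k(x); normalise over all components.
Evaluate each component's likelihood at the observed value:
  f_A = e^(−5.2)·5.2^10/10! = 0.0219755
  f_B = e^(−8.0)·8.0^10/10! = 0.0992615
  f_C = e^(−9.9)·9.9^10/10! = 0.125047
  f_D = e^(−12.4)·12.4^10/10! = 0.0975444
Unnormalised posteriors:
  π_A·f_A = 0.38 × 0.0219755 = 0.0083507
  π_B·f_B = 0.26 × 0.0992615 = 0.025808
  π_C·f_C = 0.06 × 0.125047 = 0.00750282
  π_D·f_D = 0.30 × 0.0975444 = 0.0292633
Sum: 0.0083507 + 0.025808 + 0.00750282 + 0.0292633 = 0.0709248
So the posterior for State A is 0.0083507 / 0.0709248 ≈ 0.118.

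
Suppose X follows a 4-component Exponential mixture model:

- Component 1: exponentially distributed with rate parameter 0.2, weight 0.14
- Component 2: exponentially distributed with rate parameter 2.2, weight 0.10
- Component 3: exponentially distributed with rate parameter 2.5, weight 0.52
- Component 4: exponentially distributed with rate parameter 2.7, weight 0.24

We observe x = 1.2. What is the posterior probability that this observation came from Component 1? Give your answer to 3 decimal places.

0.172

P(component k | x) = π_k·f_k(x) / marginal(x), where marginal(x) = Σ_j π_j·f_j(x).
Exponential densities:
  p_1 = 0.2·e^(−0.2·1.2) = 0.2·e^(−0.2400) = 0.157326
  p_2 = 2.2·e^(−2.2·1.2) = 2.2·e^(−2.6400) = 0.156995
  p_3 = 2.5·e^(−2.5·1.2) = 2.5·e^(−3.0000) = 0.124468
  p_4 = 2.7·e^(−2.7·1.2) = 2.7·e^(−3.2400) = 0.105743
Multiply by the mixture weights:
  π_1·p_1 = 0.14 × 0.157326 = 0.0220256
  π_2·p_2 = 0.10 × 0.156995 = 0.0156995
  π_3·p_3 = 0.52 × 0.124468 = 0.0647232
  π_4·p_4 = 0.24 × 0.105743 = 0.0253782
Normaliser: 0.0220256 + 0.0156995 + 0.0647232 + 0.0253782 = 0.127826
P(Component 1 | the observation) = 0.0220256 / 0.127826 ≈ 0.172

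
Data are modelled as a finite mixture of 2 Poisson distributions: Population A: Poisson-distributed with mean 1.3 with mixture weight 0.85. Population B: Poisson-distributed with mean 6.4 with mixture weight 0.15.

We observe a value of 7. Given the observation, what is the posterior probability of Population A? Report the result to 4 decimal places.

0.0131

Apply Bayes' rule: the posterior for each component is proportional to its prior times its likelihood at x.
Evaluate each component's likelihood at the observed value:
  L_A = e^(−1.3)·1.3^7/7! = 0.000339305
  L_B = e^(−6.4)·6.4^7/7! = 0.144992
Prior × likelihood for each component:
  P(Z=A)·L_A = 0.85 × 0.000339305 = 0.000288409
  P(Z=B)·L_B = 0.15 × 0.144992 = 0.0217488
Evidence: 0.000288409 + 0.0217488 = 0.0220372
Responsibility of Population A: 0.000288409 / 0.0220372 ≈ 0.0131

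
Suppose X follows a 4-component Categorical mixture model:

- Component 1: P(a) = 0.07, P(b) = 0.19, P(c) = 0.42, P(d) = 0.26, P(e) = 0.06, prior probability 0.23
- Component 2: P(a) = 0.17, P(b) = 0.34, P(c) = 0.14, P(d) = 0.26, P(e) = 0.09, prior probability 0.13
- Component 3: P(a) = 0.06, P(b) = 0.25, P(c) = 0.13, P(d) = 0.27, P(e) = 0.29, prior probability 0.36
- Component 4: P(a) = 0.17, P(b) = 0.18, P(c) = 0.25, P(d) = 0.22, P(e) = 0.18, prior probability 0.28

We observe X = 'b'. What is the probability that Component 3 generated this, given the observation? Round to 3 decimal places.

0.394

P(component k | x) = P(Z=k)·f_k(x) / marginal(x), where marginal(x) = Σ_j P(Z=j)·f_j(x).
Component likelihoods at x = 'b':
  L_1 = 0.19
  L_2 = 0.34
  L_3 = 0.25
  L_4 = 0.18
Prior × likelihood for each component:
  P(Z=1)·L_1 = 0.23 × 0.19 = 0.0437
  P(Z=2)·L_2 = 0.13 × 0.34 = 0.0442
  P(Z=3)·L_3 = 0.36 × 0.25 = 0.09
  P(Z=4)·L_4 = 0.28 × 0.18 = 0.0504
Denominator: 0.0437 + 0.0442 + 0.09 + 0.0504 = 0.2283
P(Component 3 | data) = 0.09 / 0.2283 ≈ 0.394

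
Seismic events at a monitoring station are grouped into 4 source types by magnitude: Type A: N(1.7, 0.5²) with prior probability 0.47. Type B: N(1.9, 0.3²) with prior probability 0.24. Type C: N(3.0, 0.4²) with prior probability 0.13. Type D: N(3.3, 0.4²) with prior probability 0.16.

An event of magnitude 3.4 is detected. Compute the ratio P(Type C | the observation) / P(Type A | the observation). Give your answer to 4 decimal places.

Since P(k|x) ∝ P(Z=k) f_k(x), the posterior odds are P(Z=i) f_i(x) / (P(Z=j) f_j(x)).
Normal densities:
  L_A = (1/(0.5·√(2π)))·exp(−(3.4−1.7)²/(2·0.5²)) = 0.797885·exp(-5.78000) = 0.00246444
  L_B = (1/(0.3·√(2π)))·exp(−(3.4−1.9)²/(2·0.3²)) = 1.329808·exp(-12.50000) = 4.95573e-06
  L_C = (1/(0.4·√(2π)))·exp(−(3.4−3.0)²/(2·0.4²)) = 0.997356·exp(-0.50000) = 0.604927
  L_D = (1/(0.4·√(2π)))·exp(−(3.4−3.3)²/(2·0.4²)) = 0.997356·exp(-0.03125) = 0.96667
Posterior odds = (P(Z=C)·L_C) / (P(Z=A)·L_A) = (0.13·0.604927) / (0.47·0.00246444) = 0.0786405 / 0.00115829 ≈ 67.8938

67.8938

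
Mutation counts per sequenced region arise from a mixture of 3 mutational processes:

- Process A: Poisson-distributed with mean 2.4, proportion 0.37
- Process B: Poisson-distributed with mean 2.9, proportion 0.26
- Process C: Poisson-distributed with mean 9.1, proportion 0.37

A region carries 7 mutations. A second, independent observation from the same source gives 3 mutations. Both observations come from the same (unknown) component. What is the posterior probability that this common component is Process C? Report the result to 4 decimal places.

0.2552

Posterior ∝ prior × likelihood, so P(k | x) ∝ w_k f_k(x); normalise over all components.
Since both observations come from the same component, the likelihood for component k is f_k(x₁)·f_k(x₂).
  L_A = [0.00825546] × [0.209014] = 0.00172551
  L_B = [0.0188322] × [0.22366] = 0.00421202
  L_C = [0.114493] × [0.0140247] = 0.00160573
Weight by the priors:
  w_A·L_A = 0.37 × 0.00172551 = 0.000638438
  w_B·L_B = 0.26 × 0.00421202 = 0.00109512
  w_C·L_C = 0.37 × 0.00160573 = 0.00059412
Marginal: 0.000638438 + 0.00109512 + 0.00059412 = 0.00232768
Responsibility of Process C: 0.00059412 / 0.00232768 ≈ 0.2552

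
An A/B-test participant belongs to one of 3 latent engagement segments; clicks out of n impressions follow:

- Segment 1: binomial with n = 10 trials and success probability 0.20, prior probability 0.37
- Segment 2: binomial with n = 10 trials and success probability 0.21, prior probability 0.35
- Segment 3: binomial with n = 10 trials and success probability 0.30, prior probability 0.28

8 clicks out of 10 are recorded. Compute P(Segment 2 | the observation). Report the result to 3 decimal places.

Apply Bayes' rule: the posterior for each component is proportional to its prior times its likelihood at x.
Evaluate each component's likelihood at the observed value:
  f_1 = C(10,8)·0.20^8·0.80^2 = 45·2.56e-06·0.64 = 7.3728e-05
  f_2 = C(10,8)·0.21^8·0.79^2 = 45·3.78229e-06·0.6241 = 0.000106224
  f_3 = C(10,8)·0.30^8·0.70^2 = 45·6.561e-05·0.49 = 0.0014467
Weight by the priors:
  π_1·f_1 = 0.37 × 7.3728e-05 = 2.72794e-05
  π_2·f_2 = 0.35 × 0.000106224 = 3.71783e-05
  π_3·f_3 = 0.28 × 0.0014467 = 0.000405076
Marginal: 2.72794e-05 + 3.71783e-05 + 0.000405076 = 0.000469534
So the posterior for Segment 2 is 3.71783e-05 / 0.000469534 ≈ 0.079.

0.079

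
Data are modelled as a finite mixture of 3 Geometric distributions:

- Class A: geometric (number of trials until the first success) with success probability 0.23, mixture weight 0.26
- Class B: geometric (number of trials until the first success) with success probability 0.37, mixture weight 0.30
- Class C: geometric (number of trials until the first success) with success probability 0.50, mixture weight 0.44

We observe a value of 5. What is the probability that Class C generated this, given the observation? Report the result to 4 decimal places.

By Bayes' theorem, P(k | x) = w_k f_k(x) / Σ_j w_j f_j(x).
Evaluate each component's likelihood at the observed value:
  f_A = 0.23·(1−0.23)^4 = 0.23·0.35153 = 0.080852
  f_B = 0.37·(1−0.37)^4 = 0.37·0.15753 = 0.058286
  f_C = 0.50·(1−0.50)^4 = 0.50·0.0625 = 0.03125
Weight by the priors:
  w_A·f_A = 0.26 × 0.080852 = 0.0210215
  w_B·f_B = 0.30 × 0.058286 = 0.0174858
  w_C·f_C = 0.44 × 0.03125 = 0.01375
Marginal: 0.0210215 + 0.0174858 + 0.01375 = 0.0522573
Responsibility of Class C: 0.01375 / 0.0522573 ≈ 0.2631

0.2631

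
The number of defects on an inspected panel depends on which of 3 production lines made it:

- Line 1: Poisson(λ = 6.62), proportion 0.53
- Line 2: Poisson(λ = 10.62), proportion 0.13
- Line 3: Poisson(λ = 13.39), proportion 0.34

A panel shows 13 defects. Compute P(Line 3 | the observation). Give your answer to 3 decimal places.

By Bayes' theorem, P(k | x) = w_k f_k(x) / Σ_j w_j f_j(x).
Component likelihoods at x = 13 defects:
  f_1 = e^(−6.62)·6.62^13/13! = 0.0100426
  f_2 = e^(−10.62)·10.62^13/13! = 0.0857296
  f_3 = e^(−13.39)·13.39^13/13! = 0.109311
Multiply by the mixture weights:
  w_1·f_1 = 0.53 × 0.0100426 = 0.00532255
  w_2·f_2 = 0.13 × 0.0857296 = 0.0111449
  w_3·f_3 = 0.34 × 0.109311 = 0.0371658
Evidence: 0.00532255 + 0.0111449 + 0.0371658 = 0.0536332
So the posterior for Line 3 is 0.0371658 / 0.0536332 ≈ 0.693.

0.693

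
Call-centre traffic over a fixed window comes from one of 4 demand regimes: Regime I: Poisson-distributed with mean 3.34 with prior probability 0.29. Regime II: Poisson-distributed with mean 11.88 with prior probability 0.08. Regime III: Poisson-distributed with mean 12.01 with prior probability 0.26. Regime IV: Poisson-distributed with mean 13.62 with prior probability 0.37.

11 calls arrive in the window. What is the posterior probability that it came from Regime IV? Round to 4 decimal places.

Apply Bayes' rule: the posterior for each component is proportional to its prior times its likelihood at x.
Component likelihoods at x = 11 calls:
  L_I = e^(−3.34)·3.34^11/11! = 0.000512285
  L_II = e^(−11.88)·11.88^11/11! = 0.115453
  L_III = e^(−12.01)·12.01^11/11! = 0.114272
  L_IV = e^(−13.62)·13.62^11/11! = 0.0911384
Unnormalised posteriors:
  π_I·L_I = 0.29 × 0.000512285 = 0.000148563
  π_II·L_II = 0.08 × 0.115453 = 0.00923627
  π_III·L_III = 0.26 × 0.114272 = 0.0297108
  π_IV·L_IV = 0.37 × 0.0911384 = 0.0337212
Marginal: 0.000148563 + 0.00923627 + 0.0297108 + 0.0337212 = 0.0728168
P(Regime IV | x) ≈ 0.4631

0.4631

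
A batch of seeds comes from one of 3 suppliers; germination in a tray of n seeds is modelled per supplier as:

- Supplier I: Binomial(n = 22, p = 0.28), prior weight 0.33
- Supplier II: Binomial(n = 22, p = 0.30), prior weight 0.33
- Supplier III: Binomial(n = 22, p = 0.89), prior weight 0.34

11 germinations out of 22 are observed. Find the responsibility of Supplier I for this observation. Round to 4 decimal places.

Apply Bayes' rule: the posterior for each component is proportional to its prior times its likelihood at x.
Component likelihoods at x = 11 germinations out of 22:
  L_I = C(22,11)·0.28^11·0.72^11 = 705432·8.29351e-07·0.0269561 = 0.0157707
  L_II = C(22,11)·0.30^11·0.70^11 = 705432·1.77147e-06·0.0197733 = 0.0247097
  L_III = C(22,11)·0.89^11·0.11^11 = 705432·0.277517·2.85312e-11 = 5.58553e-06
Prior × likelihood for each component:
  π_I·L_I = 0.33 × 0.0157707 = 0.00520433
  π_II·L_II = 0.33 × 0.0247097 = 0.0081542
  π_III·L_III = 0.34 × 5.58553e-06 = 1.89908e-06
Sum: 0.00520433 + 0.0081542 + 1.89908e-06 = 0.0133604
Responsibility of Supplier I: 0.00520433 / 0.0133604 ≈ 0.3895

0.3895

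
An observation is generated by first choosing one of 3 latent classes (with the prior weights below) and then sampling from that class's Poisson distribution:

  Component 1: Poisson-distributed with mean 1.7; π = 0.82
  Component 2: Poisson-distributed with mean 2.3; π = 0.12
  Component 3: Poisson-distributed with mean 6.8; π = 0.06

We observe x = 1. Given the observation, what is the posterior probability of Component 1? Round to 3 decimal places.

0.901

By Bayes' theorem, P(k | x) = π_k f_k(x) / Σ_j π_j f_j(x).
Poisson probabilities:
  L_1 = e^(−1.7)·1.7^1/1! = 0.310562
  L_2 = e^(−2.3)·2.3^1/1! = 0.230595
  L_3 = e^(−6.8)·6.8^1/1! = 0.00757367
Weight by the priors:
  π_1·L_1 = 0.82 × 0.310562 = 0.254661
  π_2·L_2 = 0.12 × 0.230595 = 0.0276714
  π_3·L_3 = 0.06 × 0.00757367 = 0.00045442
Marginal: 0.254661 + 0.0276714 + 0.00045442 = 0.282787
So the posterior for Component 1 is 0.254661 / 0.282787 ≈ 0.901.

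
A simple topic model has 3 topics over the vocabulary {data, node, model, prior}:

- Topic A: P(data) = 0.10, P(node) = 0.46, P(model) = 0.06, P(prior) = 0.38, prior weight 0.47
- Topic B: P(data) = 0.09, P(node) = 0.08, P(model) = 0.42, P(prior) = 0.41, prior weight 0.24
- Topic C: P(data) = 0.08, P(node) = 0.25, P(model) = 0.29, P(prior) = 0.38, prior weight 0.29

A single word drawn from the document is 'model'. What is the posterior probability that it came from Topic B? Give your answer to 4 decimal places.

The responsibility of component k is P(Z=k) f_k(x) divided by Σ_j P(Z=j) f_j(x).
Component likelihoods at x = 'model':
  p_A = 0.06
  p_B = 0.42
  p_C = 0.29
Prior × likelihood for each component:
  P(Z=A)·p_A = 0.47 × 0.06 = 0.0282
  P(Z=B)·p_B = 0.24 × 0.42 = 0.1008
  P(Z=C)·p_C = 0.29 × 0.29 = 0.0841
Denominator: 0.0282 + 0.1008 + 0.0841 = 0.2131
So the posterior for Topic B is 0.1008 / 0.2131 ≈ 0.4730.

0.4730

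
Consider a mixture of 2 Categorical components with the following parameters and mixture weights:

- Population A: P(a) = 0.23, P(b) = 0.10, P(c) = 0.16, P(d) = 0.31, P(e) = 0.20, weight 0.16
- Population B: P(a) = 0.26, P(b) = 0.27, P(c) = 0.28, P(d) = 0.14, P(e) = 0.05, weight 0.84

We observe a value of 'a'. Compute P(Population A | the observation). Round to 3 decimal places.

0.144

By Bayes' theorem, P(k | x) = π_k f_k(x) / Σ_j π_j f_j(x).
Categorical probabilities:
  p_A = 0.23
  p_B = 0.26
Unnormalised posteriors:
  π_A·p_A = 0.16 × 0.23 = 0.0368
  π_B·p_B = 0.84 × 0.26 = 0.2184
Marginal: 0.0368 + 0.2184 = 0.2552
P(Population A | 'a') ≈ 0.144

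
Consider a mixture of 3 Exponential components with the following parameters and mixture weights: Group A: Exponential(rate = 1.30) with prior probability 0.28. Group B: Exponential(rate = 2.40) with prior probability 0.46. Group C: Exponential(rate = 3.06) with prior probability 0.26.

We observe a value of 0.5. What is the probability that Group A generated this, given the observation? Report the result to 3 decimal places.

Posterior ∝ prior × likelihood, so P(k | x) ∝ π_k f_k(x); normalise over all components.
Exponential densities:
  L_A = 1.30·e^(−1.30·0.5) = 1.30·e^(−0.6500) = 0.67866
  L_B = 2.40·e^(−2.40·0.5) = 2.40·e^(−1.2000) = 0.722866
  L_C = 3.06·e^(−3.06·0.5) = 3.06·e^(−1.5300) = 0.662599
Multiply by the mixture weights:
  π_A·L_A = 0.28 × 0.67866 = 0.190025
  π_B·L_B = 0.46 × 0.722866 = 0.332518
  π_C·L_C = 0.26 × 0.662599 = 0.172276
Marginal: 0.190025 + 0.332518 + 0.172276 = 0.694819
P(Group A | 0.5) = 0.190025 / 0.694819 ≈ 0.273

0.273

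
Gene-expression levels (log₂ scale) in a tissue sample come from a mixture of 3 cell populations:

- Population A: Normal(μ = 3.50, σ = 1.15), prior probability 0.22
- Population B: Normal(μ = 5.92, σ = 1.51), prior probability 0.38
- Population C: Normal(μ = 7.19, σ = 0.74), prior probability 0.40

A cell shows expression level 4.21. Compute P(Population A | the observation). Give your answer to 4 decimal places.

The responsibility of component k is P(Z=k) f_k(x) divided by Σ_j P(Z=j) f_j(x).
Normal densities:
  p_A = 0.286709
  p_B = 0.139141
  p_C = 0.000162261
Weight by the priors:
  P(Z=A)·p_A = 0.22 × 0.286709 = 0.063076
  P(Z=B)·p_B = 0.38 × 0.139141 = 0.0528734
  P(Z=C)·p_C = 0.40 × 0.000162261 = 6.49042e-05
Normaliser: 0.063076 + 0.0528734 + 6.49042e-05 = 0.116014
Responsibility of Population A: 0.063076 / 0.116014 ≈ 0.5437

0.5437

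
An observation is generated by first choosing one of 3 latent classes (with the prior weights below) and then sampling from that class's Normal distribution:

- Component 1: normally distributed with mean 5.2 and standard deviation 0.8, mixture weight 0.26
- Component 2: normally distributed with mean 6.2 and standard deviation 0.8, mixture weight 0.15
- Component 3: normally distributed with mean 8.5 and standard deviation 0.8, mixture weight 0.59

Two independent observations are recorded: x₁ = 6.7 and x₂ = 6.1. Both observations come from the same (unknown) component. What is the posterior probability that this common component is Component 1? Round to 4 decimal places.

0.1622

P(component k | x) = π_k·f_k(x) / marginal(x), where marginal(x) = Σ_j π_j·f_j(x).
Since both observations come from the same component, the likelihood for component k is f_k(x₁)·f_k(x₂).
  f_1 = [(1/(0.8·√(2π)))·exp(−(6.7−5.2)²/(2·0.8²)) = 0.498678·exp(-1.75781) = 0.0859828] × [0.264846] = 0.0227722
  f_2 = [(1/(0.8·√(2π)))·exp(−(6.7−6.2)²/(2·0.8²)) = 0.498678·exp(-0.19531) = 0.410201] × [0.494797] = 0.202966
  f_3 = [(1/(0.8·√(2π)))·exp(−(6.7−8.5)²/(2·0.8²)) = 0.498678·exp(-2.53125) = 0.0396746] × [0.00553981] = 0.00021979
Weight by the priors:
  π_1·f_1 = 0.26 × 0.0227722 = 0.00592077
  π_2·f_2 = 0.15 × 0.202966 = 0.030445
  π_3·f_3 = 0.59 × 0.00021979 = 0.000129676
Normaliser: 0.00592077 + 0.030445 + 0.000129676 = 0.0364954
Responsibility of Component 1: 0.00592077 / 0.0364954 ≈ 0.1622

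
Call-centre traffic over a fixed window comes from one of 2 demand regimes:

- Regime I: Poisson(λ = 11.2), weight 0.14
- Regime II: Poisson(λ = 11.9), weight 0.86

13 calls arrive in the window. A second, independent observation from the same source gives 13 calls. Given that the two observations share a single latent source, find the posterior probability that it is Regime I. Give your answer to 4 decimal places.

0.1201

By Bayes' theorem, P(k | x) = w_k f_k(x) / Σ_j w_j f_j(x).
Since both observations come from the same component, the likelihood for component k is f_k(x₁)·f_k(x₂).
  f_I = [0.0958199] × [0.0958199] = 0.00918146
  f_II = [0.104647] × [0.104647] = 0.0109509
Prior × likelihood for each component:
  w_I·f_I = 0.14 × 0.00918146 = 0.0012854
  w_II·f_II = 0.86 × 0.0109509 = 0.00941781
Sum: 0.0012854 + 0.00941781 = 0.0107032
So the posterior for Regime I is 0.0012854 / 0.0107032 ≈ 0.1201.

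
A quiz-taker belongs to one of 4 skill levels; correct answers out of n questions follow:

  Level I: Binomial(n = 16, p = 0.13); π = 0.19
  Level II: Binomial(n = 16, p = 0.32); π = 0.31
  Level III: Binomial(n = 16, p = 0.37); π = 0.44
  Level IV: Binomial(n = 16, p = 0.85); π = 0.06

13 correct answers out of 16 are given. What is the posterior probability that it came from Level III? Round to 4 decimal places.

P(component k | x) = π_k·f_k(x) / marginal(x), where marginal(x) = Σ_j π_j·f_j(x).
Binomial probabilities:
  f_I = C(16,13)·0.13^13·0.87^3 = 560·3.02875e-12·0.658503 = 1.11689e-09
  f_II = C(16,13)·0.32^13·0.68^3 = 560·3.68935e-07·0.314432 = 6.49628e-05
  f_III = C(16,13)·0.37^13·0.63^3 = 560·2.43569e-06·0.250047 = 0.000341061
  f_IV = C(16,13)·0.85^13·0.15^3 = 560·0.120905·0.003375 = 0.228511
Multiply by the mixture weights:
  π_I·f_I = 0.19 × 1.11689e-09 = 2.12209e-10
  π_II·f_II = 0.31 × 6.49628e-05 = 2.01385e-05
  π_III·f_III = 0.44 × 0.000341061 = 0.000150067
  π_IV·f_IV = 0.06 × 0.228511 = 0.0137107
Sum: 2.12209e-10 + 2.01385e-05 + 0.000150067 + 0.0137107 = 0.0138809
So the posterior for Level III is 0.000150067 / 0.0138809 ≈ 0.0108.

0.0108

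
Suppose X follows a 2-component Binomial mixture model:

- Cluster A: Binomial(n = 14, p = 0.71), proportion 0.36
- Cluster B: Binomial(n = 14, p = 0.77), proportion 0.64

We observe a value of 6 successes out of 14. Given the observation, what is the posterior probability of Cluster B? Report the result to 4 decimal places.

0.3117

P(component k | x) = P(Z=k)·f_k(x) / marginal(x), where marginal(x) = Σ_j P(Z=j)·f_j(x).
Binomial probabilities:
  p_A = 0.0192437
  p_B = 0.00490143
Prior × likelihood for each component:
  P(Z=A)·p_A = 0.36 × 0.0192437 = 0.00692775
  P(Z=B)·p_B = 0.64 × 0.00490143 = 0.00313691
Sum: 0.00692775 + 0.00313691 = 0.0100647
So the posterior for Cluster B is 0.00313691 / 0.0100647 ≈ 0.3117.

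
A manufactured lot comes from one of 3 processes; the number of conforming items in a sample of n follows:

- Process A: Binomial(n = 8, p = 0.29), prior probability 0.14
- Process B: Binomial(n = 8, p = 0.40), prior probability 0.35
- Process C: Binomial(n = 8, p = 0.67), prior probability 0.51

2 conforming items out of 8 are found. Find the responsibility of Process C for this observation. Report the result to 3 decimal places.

The responsibility of component k is π_k f_k(x) divided by Σ_j π_j f_j(x).
Binomial probabilities:
  f_A = 0.301651
  f_B = 0.209019
  f_C = 0.0162327
Multiply by the mixture weights:
  π_A·f_A = 0.14 × 0.301651 = 0.0422311
  π_B·f_B = 0.35 × 0.209019 = 0.0731566
  π_C·f_C = 0.51 × 0.0162327 = 0.00827869
Marginal: 0.0422311 + 0.0731566 + 0.00827869 = 0.123666
Responsibility of Process C: 0.00827869 / 0.123666 ≈ 0.067

0.067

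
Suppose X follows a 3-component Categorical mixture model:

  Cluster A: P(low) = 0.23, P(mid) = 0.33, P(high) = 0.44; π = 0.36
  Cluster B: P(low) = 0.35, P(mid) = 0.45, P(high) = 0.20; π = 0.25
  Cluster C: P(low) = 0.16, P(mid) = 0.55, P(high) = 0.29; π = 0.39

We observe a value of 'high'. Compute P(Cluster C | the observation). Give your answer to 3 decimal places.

0.352

The responsibility of component k is π_k f_k(x) divided by Σ_j π_j f_j(x).
Categorical probabilities:
  L_A = P(high | comp) = 0.44
  L_B = P(high | comp) = 0.20
  L_C = P(high | comp) = 0.29
Weight by the priors:
  π_A·L_A = 0.36 × 0.44 = 0.1584
  π_B·L_B = 0.25 × 0.2 = 0.05
  π_C·L_C = 0.39 × 0.29 = 0.1131
Evidence: 0.1584 + 0.05 + 0.1131 = 0.3215
Responsibility of Cluster C: 0.1131 / 0.3215 ≈ 0.352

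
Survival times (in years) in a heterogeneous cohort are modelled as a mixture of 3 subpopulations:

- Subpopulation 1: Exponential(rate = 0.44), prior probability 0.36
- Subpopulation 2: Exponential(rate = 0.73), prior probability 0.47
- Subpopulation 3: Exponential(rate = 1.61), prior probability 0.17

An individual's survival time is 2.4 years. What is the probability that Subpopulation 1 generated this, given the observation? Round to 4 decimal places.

Apply Bayes' rule: the posterior for each component is proportional to its prior times its likelihood at x.
Component likelihoods at x = 2.4 years:
  p_1 = 0.153052
  p_2 = 0.126602
  p_3 = 0.0337841
Prior × likelihood for each component:
  π_1·p_1 = 0.36 × 0.153052 = 0.0550986
  π_2·p_2 = 0.47 × 0.126602 = 0.0595027
  π_3·p_3 = 0.17 × 0.0337841 = 0.00574329
Sum: 0.0550986 + 0.0595027 + 0.00574329 = 0.120345
P(Subpopulation 1 | x) = 0.0550986 / 0.120345 ≈ 0.4578

0.4578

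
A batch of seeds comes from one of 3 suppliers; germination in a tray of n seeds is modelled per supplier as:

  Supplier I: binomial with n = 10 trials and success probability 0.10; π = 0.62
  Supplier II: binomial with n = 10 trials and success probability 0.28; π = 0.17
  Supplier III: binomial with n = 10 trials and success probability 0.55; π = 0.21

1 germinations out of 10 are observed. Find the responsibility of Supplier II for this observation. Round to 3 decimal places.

Apply Bayes' rule: the posterior for each component is proportional to its prior times its likelihood at x.
Evaluate each component's likelihood at the observed value:
  f_I = C(10,1)·0.10^1·0.90^9 = 10·0.1·0.38742 = 0.38742
  f_II = C(10,1)·0.28^1·0.72^9 = 10·0.28·0.0519987 = 0.145596
  f_III = C(10,1)·0.55^1·0.45^9 = 10·0.55·0.000756681 = 0.00416174
Weight by the priors:
  π_I·f_I = 0.62 × 0.38742 = 0.240201
  π_II·f_II = 0.17 × 0.145596 = 0.0247514
  π_III·f_III = 0.21 × 0.00416174 = 0.000873966
Marginal: 0.240201 + 0.0247514 + 0.000873966 = 0.265826
So the posterior for Supplier II is 0.0247514 / 0.265826 ≈ 0.093.

0.093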